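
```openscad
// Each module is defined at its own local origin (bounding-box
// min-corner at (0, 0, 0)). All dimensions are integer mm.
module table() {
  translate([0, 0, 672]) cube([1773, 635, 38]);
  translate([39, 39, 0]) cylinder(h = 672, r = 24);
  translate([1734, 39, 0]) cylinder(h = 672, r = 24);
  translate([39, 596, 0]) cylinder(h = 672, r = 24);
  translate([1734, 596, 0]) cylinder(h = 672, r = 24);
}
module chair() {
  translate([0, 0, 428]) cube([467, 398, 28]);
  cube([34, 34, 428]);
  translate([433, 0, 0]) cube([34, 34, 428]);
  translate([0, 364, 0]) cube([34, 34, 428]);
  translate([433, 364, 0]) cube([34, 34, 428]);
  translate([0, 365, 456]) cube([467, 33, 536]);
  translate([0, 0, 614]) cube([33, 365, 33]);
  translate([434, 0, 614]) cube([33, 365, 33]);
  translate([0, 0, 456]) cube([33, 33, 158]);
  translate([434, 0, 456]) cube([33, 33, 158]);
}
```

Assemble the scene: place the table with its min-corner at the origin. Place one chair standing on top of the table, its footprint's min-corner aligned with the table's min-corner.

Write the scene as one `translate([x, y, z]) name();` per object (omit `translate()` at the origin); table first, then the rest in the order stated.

table();
translate([0, 0, 710]) chair();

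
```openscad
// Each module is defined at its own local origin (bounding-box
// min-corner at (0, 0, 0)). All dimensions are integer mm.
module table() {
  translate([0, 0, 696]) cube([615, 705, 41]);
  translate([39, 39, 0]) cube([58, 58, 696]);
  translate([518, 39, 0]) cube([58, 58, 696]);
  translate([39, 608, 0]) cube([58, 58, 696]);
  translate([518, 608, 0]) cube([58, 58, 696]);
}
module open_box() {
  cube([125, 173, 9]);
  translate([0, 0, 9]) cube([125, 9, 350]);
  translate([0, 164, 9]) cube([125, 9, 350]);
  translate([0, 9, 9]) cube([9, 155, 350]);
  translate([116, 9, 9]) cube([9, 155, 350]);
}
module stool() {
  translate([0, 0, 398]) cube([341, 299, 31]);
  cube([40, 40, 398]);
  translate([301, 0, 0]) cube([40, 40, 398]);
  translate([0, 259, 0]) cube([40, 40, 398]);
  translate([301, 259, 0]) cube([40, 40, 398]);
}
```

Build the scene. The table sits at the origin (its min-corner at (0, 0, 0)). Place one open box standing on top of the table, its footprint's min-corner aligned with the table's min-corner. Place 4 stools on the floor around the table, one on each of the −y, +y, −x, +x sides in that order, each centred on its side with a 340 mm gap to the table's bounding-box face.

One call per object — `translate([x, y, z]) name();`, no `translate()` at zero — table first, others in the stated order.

table();
translate([0, 0, 737]) open_box();
translate([137, -639, 0]) stool();
translate([137, 1045, 0]) stool();
translate([-681, 203, 0]) stool();
translate([955, 203, 0]) stool();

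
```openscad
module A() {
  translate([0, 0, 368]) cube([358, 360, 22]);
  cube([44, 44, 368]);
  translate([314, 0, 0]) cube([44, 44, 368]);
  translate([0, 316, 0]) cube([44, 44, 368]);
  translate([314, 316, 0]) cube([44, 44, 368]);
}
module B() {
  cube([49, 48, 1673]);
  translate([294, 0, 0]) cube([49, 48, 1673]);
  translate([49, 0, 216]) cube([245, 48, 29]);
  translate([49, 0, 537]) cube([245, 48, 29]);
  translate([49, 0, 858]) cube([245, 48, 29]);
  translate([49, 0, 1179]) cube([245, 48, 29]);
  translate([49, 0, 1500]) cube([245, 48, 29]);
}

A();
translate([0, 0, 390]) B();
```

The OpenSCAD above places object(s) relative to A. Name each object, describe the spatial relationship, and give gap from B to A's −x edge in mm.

The ladder's min-x is at 0; the stool's min-x is 0; gap = 0 mm.

A is a stool. B is a ladder. The ladder is on top of the stool. The gap from the ladder to the stool's −x edge is 0 mm.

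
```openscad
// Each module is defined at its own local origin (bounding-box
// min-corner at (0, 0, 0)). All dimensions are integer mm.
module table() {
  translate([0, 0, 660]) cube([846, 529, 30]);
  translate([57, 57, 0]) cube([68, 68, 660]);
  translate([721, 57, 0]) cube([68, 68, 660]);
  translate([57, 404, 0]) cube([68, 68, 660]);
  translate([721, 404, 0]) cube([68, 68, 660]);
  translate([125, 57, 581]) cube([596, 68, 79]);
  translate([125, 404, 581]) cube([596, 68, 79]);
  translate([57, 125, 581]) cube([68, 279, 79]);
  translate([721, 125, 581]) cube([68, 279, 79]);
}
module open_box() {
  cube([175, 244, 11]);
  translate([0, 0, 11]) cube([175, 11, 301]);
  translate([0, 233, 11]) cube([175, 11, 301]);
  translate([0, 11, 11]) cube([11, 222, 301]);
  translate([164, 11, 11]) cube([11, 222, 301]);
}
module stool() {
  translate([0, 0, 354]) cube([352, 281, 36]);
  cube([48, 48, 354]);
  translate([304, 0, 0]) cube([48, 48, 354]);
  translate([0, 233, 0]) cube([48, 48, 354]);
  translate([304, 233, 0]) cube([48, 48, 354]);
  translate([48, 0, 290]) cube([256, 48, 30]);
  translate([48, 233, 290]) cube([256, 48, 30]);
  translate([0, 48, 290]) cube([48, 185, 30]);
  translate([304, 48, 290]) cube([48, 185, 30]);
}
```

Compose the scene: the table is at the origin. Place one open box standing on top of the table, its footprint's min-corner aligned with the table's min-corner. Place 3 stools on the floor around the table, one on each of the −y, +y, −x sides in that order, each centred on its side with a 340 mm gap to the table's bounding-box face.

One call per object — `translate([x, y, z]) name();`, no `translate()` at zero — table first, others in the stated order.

table();
translate([0, 0, 690]) open_box();
translate([247, -621, 0]) stool();
translate([247, 869, 0]) stool();
translate([-692, 124, 0]) stool();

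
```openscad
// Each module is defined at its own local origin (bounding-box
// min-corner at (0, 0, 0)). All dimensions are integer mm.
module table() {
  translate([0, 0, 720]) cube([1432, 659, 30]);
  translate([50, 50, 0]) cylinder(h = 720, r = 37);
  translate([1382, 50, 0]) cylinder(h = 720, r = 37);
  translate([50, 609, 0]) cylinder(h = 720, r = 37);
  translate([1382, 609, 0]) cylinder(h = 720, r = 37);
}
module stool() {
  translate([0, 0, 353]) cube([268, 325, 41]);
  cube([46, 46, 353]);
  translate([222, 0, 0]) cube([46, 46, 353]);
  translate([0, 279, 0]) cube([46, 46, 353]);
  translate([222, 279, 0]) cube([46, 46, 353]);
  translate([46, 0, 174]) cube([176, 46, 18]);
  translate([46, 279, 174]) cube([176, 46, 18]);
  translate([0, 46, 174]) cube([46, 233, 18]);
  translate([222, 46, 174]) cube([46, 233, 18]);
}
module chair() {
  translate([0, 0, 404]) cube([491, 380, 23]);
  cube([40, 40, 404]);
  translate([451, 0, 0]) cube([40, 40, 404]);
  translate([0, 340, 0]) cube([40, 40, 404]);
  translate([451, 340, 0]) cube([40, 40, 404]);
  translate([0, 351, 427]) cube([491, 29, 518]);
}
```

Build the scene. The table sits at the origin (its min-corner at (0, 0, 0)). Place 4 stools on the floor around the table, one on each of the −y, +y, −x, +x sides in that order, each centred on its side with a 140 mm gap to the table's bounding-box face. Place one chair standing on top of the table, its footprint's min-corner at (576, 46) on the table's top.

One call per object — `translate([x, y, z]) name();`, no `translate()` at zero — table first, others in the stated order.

table();
translate([582, -465, 0]) stool();
translate([582, 799, 0]) stool();
translate([-408, 167, 0]) stool();
translate([1572, 167, 0]) stool();
translate([576, 46, 750]) chair();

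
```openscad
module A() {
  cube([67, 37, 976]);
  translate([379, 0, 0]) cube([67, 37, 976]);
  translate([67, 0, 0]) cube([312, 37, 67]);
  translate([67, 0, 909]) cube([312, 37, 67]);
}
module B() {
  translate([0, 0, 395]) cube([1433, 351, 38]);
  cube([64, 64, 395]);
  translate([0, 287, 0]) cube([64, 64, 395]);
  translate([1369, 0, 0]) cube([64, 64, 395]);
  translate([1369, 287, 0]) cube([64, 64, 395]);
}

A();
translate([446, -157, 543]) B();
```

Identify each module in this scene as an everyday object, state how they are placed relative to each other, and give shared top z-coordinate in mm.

A is a picture frame. B is a bench. The bench is beside the picture frame with their tops flush at z = 976. The shared top z-coordinate is 976 mm.

Both tops at z = 976 mm.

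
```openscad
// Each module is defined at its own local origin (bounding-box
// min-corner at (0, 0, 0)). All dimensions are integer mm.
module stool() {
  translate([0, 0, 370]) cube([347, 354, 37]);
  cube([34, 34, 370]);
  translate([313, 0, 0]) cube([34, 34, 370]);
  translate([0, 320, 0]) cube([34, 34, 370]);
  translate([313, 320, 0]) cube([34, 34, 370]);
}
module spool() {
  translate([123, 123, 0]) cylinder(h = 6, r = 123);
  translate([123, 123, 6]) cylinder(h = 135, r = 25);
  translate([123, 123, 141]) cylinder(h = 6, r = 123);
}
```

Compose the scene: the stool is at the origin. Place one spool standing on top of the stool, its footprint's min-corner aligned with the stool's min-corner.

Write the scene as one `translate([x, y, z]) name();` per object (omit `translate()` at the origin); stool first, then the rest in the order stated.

stool();
translate([0, 0, 407]) spool();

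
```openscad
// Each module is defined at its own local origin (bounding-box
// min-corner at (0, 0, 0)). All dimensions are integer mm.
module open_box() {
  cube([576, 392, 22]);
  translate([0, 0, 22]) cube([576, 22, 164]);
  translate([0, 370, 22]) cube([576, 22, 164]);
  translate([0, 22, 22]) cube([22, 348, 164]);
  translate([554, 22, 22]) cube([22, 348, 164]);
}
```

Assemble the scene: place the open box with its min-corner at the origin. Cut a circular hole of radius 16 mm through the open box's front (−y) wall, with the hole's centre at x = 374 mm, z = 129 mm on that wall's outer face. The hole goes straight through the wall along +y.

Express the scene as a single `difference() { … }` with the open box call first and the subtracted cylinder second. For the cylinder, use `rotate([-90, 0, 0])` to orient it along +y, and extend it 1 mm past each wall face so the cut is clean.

difference() {
  open_box();
  translate([374, -1, 129]) rotate([-90, 0, 0]) cylinder(h = 24, r = 16);
}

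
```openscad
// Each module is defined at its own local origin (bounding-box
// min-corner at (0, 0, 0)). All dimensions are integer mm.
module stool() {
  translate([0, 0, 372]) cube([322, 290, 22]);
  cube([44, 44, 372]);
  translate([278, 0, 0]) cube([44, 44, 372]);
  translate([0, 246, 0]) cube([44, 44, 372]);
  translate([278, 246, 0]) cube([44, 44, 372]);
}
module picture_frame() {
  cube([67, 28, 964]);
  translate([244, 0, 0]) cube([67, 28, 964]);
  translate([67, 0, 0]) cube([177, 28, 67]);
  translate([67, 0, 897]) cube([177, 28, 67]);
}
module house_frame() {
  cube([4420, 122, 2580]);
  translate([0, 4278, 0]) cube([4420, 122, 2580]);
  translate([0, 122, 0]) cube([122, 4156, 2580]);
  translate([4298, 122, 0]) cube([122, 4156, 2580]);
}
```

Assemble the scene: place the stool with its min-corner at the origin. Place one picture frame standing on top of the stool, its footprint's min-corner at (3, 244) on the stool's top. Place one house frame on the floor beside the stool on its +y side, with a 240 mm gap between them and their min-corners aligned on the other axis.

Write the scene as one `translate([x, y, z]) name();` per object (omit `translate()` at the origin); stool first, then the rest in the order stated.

stool();
translate([3, 244, 394]) picture_frame();
translate([0, 530, 0]) house_frame();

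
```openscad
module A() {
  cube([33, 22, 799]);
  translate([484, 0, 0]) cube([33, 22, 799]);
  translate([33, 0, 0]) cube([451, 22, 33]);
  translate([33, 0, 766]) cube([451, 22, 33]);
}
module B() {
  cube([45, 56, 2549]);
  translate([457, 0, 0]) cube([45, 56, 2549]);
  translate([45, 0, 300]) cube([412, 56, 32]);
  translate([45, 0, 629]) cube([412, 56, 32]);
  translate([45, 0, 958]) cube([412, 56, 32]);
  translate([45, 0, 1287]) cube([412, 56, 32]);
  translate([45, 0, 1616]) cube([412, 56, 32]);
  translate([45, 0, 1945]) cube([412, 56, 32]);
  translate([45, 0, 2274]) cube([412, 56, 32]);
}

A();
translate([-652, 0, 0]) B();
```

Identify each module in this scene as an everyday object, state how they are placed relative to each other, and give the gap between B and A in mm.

The ladder's nearest face is 150 mm from the picture frame's −x face.

A is a picture frame. B is a ladder. The ladder is on the floor beside the picture frame on its −x side. The gap between the ladder and the picture frame is 150 mm.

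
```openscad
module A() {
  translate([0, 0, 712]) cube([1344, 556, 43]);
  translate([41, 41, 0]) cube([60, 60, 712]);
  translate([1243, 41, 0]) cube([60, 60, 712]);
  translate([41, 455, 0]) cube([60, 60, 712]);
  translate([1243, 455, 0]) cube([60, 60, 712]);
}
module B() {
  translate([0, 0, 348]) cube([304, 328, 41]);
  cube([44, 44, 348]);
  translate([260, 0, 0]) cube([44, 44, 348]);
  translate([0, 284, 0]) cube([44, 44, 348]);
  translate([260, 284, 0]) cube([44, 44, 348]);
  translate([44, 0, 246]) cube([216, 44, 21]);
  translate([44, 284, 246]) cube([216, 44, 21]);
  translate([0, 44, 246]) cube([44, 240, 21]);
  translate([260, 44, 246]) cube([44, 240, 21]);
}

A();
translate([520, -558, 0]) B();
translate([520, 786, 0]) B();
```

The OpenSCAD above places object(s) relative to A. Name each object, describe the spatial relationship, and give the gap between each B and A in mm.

Each stool's nearest face is 230 mm from the table's bounding box.

A is a table. B is a stool. Two stools sit around the table at the −y, +y sides. The gap between each stool and the table is 230 mm.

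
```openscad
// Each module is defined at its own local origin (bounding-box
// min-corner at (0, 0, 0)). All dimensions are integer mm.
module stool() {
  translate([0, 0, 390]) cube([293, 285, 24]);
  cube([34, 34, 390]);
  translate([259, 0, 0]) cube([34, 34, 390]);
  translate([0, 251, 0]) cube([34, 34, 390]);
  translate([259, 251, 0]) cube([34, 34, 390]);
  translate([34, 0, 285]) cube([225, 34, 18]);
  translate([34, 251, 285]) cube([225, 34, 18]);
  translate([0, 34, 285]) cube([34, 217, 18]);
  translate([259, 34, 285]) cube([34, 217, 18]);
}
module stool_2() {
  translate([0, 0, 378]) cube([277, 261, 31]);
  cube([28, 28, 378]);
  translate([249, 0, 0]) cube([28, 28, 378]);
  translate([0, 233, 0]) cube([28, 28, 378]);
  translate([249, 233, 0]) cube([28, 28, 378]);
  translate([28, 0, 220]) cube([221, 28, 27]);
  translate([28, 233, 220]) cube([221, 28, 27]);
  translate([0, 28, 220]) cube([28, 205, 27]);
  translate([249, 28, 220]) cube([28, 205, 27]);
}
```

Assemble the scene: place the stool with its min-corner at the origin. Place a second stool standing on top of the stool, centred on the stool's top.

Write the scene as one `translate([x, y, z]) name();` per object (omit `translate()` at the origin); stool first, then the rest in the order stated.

stool();
translate([8, 12, 414]) stool_2();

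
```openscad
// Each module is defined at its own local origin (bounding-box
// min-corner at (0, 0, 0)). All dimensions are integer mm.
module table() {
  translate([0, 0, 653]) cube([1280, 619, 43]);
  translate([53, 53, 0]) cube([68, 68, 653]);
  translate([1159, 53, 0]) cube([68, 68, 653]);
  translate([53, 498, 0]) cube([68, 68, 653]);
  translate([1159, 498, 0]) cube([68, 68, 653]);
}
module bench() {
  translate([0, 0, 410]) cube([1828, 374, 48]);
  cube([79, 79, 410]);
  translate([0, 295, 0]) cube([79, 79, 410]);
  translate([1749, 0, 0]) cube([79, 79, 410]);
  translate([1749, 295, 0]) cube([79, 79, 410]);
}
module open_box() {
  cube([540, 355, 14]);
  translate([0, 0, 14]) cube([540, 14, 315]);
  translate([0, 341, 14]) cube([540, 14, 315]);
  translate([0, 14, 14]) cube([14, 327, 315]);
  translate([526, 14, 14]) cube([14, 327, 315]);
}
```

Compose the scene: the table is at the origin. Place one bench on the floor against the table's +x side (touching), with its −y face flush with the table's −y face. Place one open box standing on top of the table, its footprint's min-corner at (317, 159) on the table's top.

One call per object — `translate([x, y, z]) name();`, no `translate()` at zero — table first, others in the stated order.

table();
translate([1280, 0, 0]) bench();
translate([317, 159, 696]) open_box();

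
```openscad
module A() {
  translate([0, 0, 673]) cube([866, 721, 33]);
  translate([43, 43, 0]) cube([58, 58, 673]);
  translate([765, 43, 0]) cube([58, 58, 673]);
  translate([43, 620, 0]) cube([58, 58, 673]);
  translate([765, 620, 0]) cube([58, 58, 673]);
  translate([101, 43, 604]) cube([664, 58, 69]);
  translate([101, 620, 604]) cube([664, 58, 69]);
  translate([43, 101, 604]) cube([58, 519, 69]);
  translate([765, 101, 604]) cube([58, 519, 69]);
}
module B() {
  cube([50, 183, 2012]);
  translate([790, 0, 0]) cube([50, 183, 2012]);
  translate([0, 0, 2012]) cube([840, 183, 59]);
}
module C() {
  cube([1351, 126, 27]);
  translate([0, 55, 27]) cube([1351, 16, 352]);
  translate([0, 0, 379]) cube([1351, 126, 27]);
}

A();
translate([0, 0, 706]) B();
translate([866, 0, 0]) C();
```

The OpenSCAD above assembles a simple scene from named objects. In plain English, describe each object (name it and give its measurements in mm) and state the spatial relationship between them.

A is a table: top 866 mm (x) × 721 mm (y), 33 mm thick, upper face at z = 706 mm, on four 58×58 mm square legs, each inset 43 mm from the nearest pair of top edges, running from z = 0 to the bottom of the top. Four apron rails, 58 mm thick and 69 mm tall, run between adjacent legs with their top edges flush with the underside of the top and their outer faces flush with the legs' outer faces.

B is a door frame. The clear opening is 740 mm wide and 2012 mm high. Two 50 mm wide jambs, 183 mm deep, stand either side of the opening from the floor to the top of the opening. A 59 mm thick head sits across the top of both jambs, spanning the full outside width of the frame.

C is an I-beam lying along x, 1351 mm long. Overall section height 406 mm. Two flanges 126 mm wide (y) and 27 mm thick, one on the floor and one at the top; a web 16 mm thick runs between them, centred on the flange width.

The door frame is on top of the table. The I-beam is against the table's +x side, with their −y faces flush.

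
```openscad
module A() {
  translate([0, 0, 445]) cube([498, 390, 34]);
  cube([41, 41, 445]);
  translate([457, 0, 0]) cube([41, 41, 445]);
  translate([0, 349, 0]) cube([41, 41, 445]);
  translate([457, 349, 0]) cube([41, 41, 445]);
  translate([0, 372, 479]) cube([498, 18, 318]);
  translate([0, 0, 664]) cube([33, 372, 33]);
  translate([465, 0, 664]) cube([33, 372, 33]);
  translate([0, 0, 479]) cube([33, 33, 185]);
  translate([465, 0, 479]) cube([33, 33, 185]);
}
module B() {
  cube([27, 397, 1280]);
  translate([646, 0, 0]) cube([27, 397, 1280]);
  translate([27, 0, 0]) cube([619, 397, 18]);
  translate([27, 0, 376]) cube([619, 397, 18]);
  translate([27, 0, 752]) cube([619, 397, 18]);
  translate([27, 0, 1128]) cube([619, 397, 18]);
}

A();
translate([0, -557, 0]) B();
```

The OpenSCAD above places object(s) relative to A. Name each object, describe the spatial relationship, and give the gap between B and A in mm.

The bookshelf's nearest face is 160 mm from the chair's −y face.

A is a chair. B is a bookshelf. The bookshelf is on the floor beside the chair on its −y side. The gap between the bookshelf and the chair is 160 mm.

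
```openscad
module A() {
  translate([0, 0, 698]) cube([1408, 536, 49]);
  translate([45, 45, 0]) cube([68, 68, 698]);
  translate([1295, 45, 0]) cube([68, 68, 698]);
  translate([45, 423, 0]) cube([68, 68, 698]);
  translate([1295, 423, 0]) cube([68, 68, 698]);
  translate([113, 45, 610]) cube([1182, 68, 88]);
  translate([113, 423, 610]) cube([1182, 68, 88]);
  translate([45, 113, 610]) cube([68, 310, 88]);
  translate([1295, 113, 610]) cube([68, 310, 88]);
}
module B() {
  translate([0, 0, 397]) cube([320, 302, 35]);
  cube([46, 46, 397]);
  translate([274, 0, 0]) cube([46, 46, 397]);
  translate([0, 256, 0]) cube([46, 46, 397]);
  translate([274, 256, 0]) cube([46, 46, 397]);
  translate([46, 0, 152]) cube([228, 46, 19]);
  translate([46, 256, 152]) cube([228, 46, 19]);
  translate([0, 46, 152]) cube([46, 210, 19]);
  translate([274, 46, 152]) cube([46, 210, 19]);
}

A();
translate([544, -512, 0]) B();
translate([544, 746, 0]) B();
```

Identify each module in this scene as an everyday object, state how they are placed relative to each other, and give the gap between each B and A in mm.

Each stool's nearest face is 210 mm from the table's bounding box.

A is a table. B is a stool. Two stools sit around the table at the −y, +y sides. The gap between each stool and the table is 210 mm.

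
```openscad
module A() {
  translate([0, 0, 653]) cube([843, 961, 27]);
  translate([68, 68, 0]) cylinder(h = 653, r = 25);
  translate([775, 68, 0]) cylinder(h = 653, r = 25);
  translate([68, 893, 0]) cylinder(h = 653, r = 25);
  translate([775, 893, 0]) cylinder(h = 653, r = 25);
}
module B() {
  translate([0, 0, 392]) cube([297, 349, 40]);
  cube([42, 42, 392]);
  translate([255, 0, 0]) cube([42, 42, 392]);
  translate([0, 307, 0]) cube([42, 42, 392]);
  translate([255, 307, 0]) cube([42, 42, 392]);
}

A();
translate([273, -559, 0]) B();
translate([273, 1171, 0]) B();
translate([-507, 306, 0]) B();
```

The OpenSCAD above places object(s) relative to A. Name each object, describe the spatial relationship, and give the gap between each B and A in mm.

Each stool's nearest face is 210 mm from the table's bounding box.

A is a table. B is a stool. Three stools sit around the table at the −y, +y, −x sides. The gap between each stool and the table is 210 mm.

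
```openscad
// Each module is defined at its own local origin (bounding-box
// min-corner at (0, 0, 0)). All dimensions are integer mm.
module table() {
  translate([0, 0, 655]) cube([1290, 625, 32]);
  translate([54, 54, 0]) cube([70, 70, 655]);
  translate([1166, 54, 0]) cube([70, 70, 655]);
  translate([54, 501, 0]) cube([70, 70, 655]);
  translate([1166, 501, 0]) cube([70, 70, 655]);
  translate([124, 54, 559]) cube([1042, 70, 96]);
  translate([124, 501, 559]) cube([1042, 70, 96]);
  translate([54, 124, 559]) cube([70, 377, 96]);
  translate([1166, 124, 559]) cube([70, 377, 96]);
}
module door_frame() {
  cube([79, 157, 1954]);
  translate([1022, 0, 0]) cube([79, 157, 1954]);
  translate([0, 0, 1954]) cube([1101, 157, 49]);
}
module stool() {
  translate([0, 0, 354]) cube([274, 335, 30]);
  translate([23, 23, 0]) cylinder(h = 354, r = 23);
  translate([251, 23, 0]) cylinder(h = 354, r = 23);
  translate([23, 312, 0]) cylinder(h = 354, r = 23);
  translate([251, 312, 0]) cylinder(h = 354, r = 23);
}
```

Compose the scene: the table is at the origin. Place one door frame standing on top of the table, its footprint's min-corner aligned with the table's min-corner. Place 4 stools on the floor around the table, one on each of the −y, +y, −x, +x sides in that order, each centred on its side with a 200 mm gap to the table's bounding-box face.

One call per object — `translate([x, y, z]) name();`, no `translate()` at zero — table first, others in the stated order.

table();
translate([0, 0, 687]) door_frame();
translate([508, -535, 0]) stool();
translate([508, 825, 0]) stool();
translate([-474, 145, 0]) stool();
translate([1490, 145, 0]) stool();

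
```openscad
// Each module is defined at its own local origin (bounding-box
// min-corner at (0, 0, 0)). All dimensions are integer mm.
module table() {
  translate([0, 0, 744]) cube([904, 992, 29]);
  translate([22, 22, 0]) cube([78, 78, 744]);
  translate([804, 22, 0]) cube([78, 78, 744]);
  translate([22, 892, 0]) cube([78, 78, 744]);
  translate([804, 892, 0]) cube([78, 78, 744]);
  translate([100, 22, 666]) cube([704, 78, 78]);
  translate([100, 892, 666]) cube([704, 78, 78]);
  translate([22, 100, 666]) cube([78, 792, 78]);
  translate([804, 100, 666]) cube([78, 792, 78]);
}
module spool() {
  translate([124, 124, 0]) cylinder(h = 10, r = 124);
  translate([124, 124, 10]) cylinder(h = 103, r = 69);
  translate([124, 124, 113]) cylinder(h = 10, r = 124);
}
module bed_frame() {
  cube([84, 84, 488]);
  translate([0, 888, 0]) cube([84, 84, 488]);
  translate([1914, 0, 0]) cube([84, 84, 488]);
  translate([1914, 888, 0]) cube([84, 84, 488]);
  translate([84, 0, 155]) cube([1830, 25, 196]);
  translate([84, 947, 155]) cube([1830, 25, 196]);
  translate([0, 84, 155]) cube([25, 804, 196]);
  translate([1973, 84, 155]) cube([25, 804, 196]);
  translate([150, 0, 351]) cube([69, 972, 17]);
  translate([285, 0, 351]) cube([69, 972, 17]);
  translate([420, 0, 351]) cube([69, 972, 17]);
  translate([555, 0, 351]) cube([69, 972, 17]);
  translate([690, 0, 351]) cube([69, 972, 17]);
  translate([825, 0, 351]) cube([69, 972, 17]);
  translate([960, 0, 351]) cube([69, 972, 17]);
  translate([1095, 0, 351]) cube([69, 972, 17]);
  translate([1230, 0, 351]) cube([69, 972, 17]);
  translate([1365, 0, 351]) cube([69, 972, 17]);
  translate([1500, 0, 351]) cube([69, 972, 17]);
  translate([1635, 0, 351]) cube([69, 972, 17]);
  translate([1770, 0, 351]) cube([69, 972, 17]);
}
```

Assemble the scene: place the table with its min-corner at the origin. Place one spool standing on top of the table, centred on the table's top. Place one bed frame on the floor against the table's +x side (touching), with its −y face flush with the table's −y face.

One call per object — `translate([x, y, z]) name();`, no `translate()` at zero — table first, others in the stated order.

table();
translate([328, 372, 773]) spool();
translate([904, 0, 0]) bed_frame();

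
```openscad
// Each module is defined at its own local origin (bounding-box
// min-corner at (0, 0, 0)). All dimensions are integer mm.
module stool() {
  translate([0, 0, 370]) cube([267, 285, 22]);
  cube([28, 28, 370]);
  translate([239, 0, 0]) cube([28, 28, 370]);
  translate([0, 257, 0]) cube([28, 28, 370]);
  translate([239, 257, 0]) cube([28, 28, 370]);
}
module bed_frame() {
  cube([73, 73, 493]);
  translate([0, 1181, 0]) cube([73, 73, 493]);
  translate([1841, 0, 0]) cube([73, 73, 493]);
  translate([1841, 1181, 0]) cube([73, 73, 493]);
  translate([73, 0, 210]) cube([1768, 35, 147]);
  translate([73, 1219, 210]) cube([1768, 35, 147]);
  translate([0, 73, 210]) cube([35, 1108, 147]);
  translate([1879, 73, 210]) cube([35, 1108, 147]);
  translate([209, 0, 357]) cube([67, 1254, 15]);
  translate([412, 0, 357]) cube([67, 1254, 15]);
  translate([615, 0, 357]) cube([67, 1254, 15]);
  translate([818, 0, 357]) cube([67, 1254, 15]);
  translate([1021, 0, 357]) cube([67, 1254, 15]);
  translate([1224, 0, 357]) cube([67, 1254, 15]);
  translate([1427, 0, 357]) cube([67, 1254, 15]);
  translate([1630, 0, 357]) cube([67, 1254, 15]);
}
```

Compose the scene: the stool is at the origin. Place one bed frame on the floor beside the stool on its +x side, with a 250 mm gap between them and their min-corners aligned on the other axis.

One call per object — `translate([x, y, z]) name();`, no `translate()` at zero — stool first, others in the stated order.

stool();
translate([517, 0, 0]) bed_frame();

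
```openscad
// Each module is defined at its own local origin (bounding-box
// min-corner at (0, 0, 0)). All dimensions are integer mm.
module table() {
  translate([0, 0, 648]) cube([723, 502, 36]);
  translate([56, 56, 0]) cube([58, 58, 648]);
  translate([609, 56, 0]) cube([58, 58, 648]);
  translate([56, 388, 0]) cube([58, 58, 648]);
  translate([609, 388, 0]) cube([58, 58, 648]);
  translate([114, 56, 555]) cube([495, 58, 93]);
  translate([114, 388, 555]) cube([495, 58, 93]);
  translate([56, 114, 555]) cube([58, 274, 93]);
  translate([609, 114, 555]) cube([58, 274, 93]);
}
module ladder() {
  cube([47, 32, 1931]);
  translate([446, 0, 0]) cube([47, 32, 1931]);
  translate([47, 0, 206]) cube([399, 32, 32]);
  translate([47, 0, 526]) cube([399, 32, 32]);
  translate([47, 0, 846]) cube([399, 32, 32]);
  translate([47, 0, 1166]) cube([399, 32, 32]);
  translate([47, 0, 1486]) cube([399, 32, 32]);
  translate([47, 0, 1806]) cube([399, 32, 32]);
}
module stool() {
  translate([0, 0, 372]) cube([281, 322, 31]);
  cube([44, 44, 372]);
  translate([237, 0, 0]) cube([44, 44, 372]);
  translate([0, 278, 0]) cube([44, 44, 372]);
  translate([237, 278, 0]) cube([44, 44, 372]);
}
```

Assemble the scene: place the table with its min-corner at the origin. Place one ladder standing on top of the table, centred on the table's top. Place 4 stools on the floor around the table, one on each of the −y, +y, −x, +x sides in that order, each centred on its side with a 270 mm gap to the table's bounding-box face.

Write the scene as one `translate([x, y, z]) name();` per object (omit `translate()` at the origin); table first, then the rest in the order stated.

table();
translate([115, 235, 684]) ladder();
translate([221, -592, 0]) stool();
translate([221, 772, 0]) stool();
translate([-551, 90, 0]) stool();
translate([993, 90, 0]) stool();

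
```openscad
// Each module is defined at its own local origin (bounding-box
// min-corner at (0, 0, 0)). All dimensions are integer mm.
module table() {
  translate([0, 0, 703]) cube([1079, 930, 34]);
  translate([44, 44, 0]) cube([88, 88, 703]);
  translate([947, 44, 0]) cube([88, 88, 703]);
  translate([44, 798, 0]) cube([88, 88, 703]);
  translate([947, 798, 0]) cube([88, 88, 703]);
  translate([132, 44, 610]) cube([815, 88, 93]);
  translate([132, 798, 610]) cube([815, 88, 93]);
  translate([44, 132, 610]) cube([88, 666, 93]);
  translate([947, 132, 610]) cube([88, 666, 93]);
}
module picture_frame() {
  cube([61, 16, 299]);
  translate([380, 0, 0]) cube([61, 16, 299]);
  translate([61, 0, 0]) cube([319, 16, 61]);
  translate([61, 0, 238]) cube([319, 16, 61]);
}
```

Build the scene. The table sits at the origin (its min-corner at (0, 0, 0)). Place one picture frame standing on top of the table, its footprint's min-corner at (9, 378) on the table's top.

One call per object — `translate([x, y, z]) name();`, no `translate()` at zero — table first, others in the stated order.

table();
translate([9, 378, 737]) picture_frame();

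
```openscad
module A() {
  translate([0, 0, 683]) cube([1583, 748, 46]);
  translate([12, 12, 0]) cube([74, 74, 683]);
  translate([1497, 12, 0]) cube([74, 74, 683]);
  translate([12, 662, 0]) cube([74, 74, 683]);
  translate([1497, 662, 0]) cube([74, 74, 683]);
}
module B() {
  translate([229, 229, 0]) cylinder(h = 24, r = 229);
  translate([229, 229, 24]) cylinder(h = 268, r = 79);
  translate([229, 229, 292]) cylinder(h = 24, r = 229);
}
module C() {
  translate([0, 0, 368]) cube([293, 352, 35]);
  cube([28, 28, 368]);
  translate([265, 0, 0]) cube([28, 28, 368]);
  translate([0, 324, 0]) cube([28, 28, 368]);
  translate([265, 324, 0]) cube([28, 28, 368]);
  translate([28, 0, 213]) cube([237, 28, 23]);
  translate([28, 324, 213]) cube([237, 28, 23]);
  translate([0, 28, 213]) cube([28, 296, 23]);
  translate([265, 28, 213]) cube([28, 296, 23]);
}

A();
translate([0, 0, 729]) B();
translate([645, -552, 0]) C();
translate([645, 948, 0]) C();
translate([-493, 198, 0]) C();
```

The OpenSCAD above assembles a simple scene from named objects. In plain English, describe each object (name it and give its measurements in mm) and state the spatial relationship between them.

A is a rectangular dining table. The top is 1583×748×46 mm with its upper surface at z = 729 mm. It stands on four 74×74 mm square legs, each inset 12 mm from the nearest pair of top edges, running from the floor to the underside of the top.

B is a spool: two coaxial disc flanges of radius 229 mm and thickness 24 mm, joined by a core cylinder of radius 79 mm and height 268 mm. The lower flange rests on z = 0 and the three cylinders share a vertical axis.

C is a four-legged stool. The seat is 293×352 mm, 35 mm thick, top at z = 403 mm. It stands on four square legs, each 28×28 mm in cross-section, from z = 0 to the seat underside, each flush with a corner of the seat. Four stretchers, 28 mm wide and 23 mm tall, connect adjacent legs with their undersides at z = 213 mm, each running between the inner faces of the legs it joins and aligned with the legs' outer faces on the other axis.

The spool is on top of the table. Three stools sit around the table at the −y, +y, −x sides.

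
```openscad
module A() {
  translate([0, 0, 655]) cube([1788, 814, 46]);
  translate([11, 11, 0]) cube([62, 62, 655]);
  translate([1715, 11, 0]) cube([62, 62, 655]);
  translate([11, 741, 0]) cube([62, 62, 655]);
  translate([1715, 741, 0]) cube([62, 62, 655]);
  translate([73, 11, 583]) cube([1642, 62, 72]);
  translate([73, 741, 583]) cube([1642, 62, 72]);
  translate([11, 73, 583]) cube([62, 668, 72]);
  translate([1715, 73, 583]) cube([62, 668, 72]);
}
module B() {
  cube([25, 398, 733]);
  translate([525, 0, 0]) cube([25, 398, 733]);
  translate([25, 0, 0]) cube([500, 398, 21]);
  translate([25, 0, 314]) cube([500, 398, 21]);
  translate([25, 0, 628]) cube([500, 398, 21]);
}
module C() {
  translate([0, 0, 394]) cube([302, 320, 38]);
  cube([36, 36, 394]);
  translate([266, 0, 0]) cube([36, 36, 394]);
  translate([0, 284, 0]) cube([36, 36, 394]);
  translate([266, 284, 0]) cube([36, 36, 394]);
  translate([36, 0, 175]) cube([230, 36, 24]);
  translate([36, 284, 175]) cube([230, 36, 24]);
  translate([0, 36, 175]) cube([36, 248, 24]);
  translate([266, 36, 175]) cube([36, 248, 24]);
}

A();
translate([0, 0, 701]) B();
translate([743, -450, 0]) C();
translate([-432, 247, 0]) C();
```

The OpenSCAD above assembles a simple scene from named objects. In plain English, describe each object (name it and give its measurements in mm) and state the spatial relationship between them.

A is a table: top 1788 mm (x) × 814 mm (y), 46 mm thick, upper face at z = 701 mm, on four 62×62 mm square legs, each inset 11 mm from the nearest pair of top edges, running from z = 0 to the bottom of the top. Four apron rails, 62 mm thick and 72 mm tall, run between adjacent legs with their top edges flush with the underside of the top and their outer faces flush with the legs' outer faces.

B is an open bookshelf. Two side panels, each 25 mm thick, 398 mm deep and 733 mm tall, stand 550 mm apart (outside-to-outside). Between them sit 3 shelves, each 21 mm thick and 398 mm deep, spanning the full gap between the sides. The bottom shelf rests on the floor (its underside at z = 0) and the clear gap between one shelf's top and the next shelf's underside is 293 mm.

C is a simple wooden stool: a rectangular seat 302 mm (x) by 320 mm (y), 38 mm thick, top face at z = 432 mm, on four square legs, each 36×36 mm in cross-section. The legs rest on z = 0, each flush with a corner of the seat. Four stretchers, 36 mm wide and 24 mm tall, connect adjacent legs with their undersides at z = 175 mm, each running between the inner faces of the legs it joins and aligned with the legs' outer faces on the other axis.

The bookshelf is on top of the table. Two stools sit around the table at the −y, −x sides.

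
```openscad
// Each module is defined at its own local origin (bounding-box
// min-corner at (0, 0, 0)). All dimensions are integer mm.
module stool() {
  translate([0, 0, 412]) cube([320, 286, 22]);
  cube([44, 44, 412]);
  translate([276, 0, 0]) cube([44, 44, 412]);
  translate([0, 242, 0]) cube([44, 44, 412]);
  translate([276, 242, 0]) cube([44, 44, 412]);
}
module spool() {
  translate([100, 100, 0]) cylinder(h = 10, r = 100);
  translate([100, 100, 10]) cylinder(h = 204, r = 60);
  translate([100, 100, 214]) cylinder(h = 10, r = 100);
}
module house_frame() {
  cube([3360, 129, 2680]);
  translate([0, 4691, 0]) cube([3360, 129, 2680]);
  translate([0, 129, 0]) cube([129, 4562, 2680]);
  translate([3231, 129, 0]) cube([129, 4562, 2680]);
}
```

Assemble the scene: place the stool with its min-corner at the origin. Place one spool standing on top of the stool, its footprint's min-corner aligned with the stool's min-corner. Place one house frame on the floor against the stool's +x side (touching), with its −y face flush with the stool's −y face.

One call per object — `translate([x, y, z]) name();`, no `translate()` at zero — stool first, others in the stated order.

stool();
translate([0, 0, 434]) spool();
translate([320, 0, 0]) house_frame();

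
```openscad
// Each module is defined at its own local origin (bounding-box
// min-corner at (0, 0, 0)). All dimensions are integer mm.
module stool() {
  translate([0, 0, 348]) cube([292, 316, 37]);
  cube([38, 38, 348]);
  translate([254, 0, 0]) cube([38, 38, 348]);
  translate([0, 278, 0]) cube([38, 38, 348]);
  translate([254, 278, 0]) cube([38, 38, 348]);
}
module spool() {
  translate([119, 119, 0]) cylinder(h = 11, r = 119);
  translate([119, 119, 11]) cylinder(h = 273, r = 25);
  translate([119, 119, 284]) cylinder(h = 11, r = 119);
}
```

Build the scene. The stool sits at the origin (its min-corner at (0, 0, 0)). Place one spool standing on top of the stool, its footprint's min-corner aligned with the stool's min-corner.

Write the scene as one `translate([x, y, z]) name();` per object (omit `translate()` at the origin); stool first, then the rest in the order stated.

stool();
translate([0, 0, 385]) spool();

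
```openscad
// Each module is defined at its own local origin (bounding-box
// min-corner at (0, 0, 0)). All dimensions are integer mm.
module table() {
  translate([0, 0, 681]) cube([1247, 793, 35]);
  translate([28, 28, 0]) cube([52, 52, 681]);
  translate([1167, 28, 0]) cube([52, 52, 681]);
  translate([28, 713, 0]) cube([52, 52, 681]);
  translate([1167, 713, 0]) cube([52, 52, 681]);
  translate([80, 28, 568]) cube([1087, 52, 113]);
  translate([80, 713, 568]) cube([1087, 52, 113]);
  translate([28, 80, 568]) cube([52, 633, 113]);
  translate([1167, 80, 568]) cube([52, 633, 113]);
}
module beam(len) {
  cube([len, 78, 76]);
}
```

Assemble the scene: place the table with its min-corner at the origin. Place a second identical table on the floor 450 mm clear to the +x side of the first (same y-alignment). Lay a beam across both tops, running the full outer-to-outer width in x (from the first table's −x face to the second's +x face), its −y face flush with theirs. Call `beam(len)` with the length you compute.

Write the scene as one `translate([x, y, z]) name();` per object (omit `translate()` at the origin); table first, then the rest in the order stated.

table();
translate([1697, 0, 0]) table();
translate([0, 0, 716]) beam(2944);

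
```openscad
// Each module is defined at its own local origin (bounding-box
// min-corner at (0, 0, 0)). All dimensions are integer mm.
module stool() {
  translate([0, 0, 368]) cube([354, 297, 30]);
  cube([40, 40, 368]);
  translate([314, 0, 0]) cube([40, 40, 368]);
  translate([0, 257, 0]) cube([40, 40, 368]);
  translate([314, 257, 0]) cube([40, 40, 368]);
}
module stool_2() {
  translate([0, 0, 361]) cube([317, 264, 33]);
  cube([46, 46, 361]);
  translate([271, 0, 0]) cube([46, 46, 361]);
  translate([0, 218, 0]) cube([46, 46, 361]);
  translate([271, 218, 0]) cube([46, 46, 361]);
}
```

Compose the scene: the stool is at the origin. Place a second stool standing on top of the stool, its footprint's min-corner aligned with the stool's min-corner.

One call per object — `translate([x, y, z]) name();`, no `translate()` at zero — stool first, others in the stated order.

stool();
translate([0, 0, 398]) stool_2();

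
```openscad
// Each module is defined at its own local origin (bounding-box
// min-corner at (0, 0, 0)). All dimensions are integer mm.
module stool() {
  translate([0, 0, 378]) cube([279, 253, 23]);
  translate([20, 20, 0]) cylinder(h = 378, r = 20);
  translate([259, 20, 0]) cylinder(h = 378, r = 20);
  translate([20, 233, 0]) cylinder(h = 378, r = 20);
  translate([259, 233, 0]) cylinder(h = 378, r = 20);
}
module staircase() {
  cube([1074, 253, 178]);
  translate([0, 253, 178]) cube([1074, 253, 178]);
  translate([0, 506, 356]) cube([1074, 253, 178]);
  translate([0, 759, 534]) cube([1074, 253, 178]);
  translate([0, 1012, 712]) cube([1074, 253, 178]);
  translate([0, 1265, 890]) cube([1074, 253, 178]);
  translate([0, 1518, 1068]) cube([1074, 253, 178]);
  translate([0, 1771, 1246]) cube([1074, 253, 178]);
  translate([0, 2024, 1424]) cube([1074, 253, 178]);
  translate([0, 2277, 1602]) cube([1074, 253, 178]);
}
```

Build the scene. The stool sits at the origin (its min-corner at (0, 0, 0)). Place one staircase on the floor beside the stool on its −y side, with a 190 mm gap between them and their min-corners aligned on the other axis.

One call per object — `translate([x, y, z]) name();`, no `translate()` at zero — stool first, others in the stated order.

stool();
translate([0, -2720, 0]) staircase();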